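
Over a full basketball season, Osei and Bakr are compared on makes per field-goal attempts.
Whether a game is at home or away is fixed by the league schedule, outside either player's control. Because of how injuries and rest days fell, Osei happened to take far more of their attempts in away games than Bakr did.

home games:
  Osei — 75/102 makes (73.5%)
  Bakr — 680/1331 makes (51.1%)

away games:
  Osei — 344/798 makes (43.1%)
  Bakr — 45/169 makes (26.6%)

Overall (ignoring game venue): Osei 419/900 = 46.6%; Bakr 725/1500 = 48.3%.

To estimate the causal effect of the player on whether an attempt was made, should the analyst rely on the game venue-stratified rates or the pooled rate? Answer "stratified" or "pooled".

Since game venue is a pre-existing factor (not a product of the player) and it affects the outcome on its own, it is a confounder. The stratified rates, not the pooled rate, identify the causal effect.
Within each level — home games: 73.5% vs 51.1%; away games: 43.1% vs 26.6% — Osei is higher every time.

stratified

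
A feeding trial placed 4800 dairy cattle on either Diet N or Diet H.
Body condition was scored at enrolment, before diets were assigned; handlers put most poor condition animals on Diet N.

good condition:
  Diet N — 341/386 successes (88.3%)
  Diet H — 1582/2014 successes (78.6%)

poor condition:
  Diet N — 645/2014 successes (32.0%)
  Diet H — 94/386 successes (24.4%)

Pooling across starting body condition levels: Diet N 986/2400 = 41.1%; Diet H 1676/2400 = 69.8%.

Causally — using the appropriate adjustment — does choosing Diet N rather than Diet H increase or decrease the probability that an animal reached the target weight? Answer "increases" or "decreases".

increases

Nothing the diet does changes starting body condition; the imbalance is an allocation artefact. With starting body condition also predicting the outcome, the pooled figure is confounded, and the within-stratum comparison is the causal one.
Within each level — good condition: 88.3% vs 78.6%; poor condition: 32.0% vs 24.4% — Diet N is higher every time.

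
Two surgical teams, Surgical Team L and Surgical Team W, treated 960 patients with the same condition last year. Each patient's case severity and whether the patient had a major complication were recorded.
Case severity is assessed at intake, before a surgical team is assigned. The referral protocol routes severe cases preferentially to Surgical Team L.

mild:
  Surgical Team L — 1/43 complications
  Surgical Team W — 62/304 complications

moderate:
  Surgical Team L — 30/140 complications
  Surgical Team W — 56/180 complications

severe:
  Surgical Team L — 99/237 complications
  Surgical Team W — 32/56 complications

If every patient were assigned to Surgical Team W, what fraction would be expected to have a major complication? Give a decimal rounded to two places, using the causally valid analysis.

Case severity is set before the surgical team has any effect — it is not caused by the surgical team — and it independently drives the outcome. That makes it a confounder, so the causal comparison is within case severity levels.
Standardising Surgical Team W to the population case severity mix: 0.361·62/304 + 0.333·56/180 + 0.305·32/56 = 0.352.

0.35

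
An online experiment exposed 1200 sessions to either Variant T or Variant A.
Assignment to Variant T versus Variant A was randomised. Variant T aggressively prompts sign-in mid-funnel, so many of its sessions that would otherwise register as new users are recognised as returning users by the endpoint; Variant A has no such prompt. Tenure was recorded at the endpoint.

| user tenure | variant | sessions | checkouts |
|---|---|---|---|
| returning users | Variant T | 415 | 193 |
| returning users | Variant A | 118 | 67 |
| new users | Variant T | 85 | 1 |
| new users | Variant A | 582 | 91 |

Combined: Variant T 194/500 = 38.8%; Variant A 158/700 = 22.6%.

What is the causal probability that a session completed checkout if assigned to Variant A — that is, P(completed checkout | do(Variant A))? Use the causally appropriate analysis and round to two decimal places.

User tenure lies on the pathway variant → user tenure → outcome, so adjusting for it blocks the indirect effect. For the total causal effect of variant, use the unadjusted pooled rates.
So P(outcome | do(Variant A)) is just the pooled rate for Variant A: 158/700 = 0.226.

0.23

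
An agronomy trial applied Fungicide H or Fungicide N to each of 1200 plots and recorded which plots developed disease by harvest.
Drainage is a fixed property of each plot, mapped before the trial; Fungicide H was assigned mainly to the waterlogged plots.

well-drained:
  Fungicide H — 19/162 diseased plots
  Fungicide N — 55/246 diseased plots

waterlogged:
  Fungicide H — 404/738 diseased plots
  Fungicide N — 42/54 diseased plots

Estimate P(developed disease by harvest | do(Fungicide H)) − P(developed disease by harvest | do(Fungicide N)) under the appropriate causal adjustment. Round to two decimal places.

Fungicide H is lower inside every field drainage stratum but Fungicide N is lower in aggregate. Whether to stratify depends on how field drainage relates to the fungicide.
Field drainage is set before the fungicide has any effect — it is not caused by the fungicide — and it independently drives the outcome. That makes it a confounder, so the causal comparison is within field drainage levels.
Adjusting over the population distribution of field drainage: 0.340·(0.117−0.224) + 0.660·(0.547−0.778) = -0.188.

-0.19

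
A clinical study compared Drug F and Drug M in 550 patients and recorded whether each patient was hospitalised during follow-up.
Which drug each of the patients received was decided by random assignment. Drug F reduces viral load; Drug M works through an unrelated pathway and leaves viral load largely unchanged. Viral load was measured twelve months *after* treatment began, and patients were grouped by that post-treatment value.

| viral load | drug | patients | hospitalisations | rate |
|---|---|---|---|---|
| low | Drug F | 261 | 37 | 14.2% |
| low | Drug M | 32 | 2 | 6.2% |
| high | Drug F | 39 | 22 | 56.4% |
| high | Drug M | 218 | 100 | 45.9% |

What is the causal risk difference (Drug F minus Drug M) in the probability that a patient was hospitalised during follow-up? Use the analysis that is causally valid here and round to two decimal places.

-0.21

Viral load lies on the pathway drug → viral load → outcome, so adjusting for it blocks the indirect effect. For the total causal effect of drug, use the unadjusted pooled rates.
The causal difference is the pooled difference: 0.197 − 0.408 = -0.211.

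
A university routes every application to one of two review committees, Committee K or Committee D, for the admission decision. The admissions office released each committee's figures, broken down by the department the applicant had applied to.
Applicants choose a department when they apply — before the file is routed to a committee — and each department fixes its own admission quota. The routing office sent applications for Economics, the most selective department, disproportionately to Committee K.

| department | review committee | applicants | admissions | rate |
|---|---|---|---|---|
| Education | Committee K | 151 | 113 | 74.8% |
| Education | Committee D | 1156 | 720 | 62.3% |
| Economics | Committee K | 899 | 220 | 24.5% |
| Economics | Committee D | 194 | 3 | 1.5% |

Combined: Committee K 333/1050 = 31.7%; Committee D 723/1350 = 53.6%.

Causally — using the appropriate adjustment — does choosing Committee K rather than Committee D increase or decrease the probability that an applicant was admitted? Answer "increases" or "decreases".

The stratified and pooled comparisons disagree (Committee K wins within each department; Committee D wins overall), so the answer turns on the causal role of department.
Department differs across review committees for reasons unrelated to any effect of the review committee itself, and it separately predicts the outcome — a classic confounder. We must compare within department levels.
Within each level — Education: 74.8% vs 62.3%; Economics: 24.5% vs 1.5% — Committee K is higher every time.

increases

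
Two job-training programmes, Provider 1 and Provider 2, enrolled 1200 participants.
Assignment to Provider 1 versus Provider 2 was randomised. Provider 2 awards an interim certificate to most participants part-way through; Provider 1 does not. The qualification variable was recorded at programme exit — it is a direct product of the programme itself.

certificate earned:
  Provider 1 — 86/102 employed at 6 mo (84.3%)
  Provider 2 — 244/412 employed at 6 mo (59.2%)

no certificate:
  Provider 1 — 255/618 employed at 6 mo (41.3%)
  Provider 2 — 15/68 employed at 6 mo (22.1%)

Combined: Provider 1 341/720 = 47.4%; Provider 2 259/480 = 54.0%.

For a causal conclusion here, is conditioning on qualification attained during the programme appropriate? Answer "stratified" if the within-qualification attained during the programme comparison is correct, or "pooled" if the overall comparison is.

pooled

Provider 1 is higher inside every qualification attained during the programme stratum but Provider 2 is higher in aggregate. Whether to stratify depends on how qualification attained during the programme relates to the programme.
The distribution of qualification attained during the programme is itself part of what the programme does — it is an intermediate outcome. Holding it fixed would remove that part of the effect; the total effect is the pooled difference.
Pooled: Provider 1 47.4% vs Provider 2 54.0%; Provider 2 is higher overall.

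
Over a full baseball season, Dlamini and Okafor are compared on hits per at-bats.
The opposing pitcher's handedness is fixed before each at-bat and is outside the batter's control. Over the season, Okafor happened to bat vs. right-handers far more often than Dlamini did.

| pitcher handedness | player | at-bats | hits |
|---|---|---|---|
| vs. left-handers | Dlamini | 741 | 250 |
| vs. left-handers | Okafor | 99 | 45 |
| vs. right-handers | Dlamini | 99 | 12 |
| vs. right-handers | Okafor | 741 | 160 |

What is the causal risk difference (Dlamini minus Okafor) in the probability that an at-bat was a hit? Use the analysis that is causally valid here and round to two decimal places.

-0.11

Pitcher handedness differs across players for reasons unrelated to any effect of the player itself, and it separately predicts the outcome — a classic confounder. We must compare within pitcher handedness levels.
Adjusting over the population distribution of pitcher handedness: 0.500·(0.337−0.455) + 0.500·(0.121−0.216) = -0.106.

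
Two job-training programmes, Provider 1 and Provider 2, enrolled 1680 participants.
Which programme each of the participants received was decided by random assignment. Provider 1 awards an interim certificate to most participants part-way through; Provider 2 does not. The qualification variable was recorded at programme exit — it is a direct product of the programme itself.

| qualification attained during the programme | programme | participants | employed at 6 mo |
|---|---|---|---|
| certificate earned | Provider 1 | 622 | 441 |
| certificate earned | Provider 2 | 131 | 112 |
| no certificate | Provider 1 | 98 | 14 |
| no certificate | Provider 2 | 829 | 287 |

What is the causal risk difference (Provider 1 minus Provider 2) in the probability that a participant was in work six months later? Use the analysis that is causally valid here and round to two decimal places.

The qualification attained during the programme-specific comparison favours Provider 2 throughout, but the pooled figures favour Provider 1. The question is whether to condition on qualification attained during the programme.
Qualification attained during the programme is recorded after the programme and is itself shifted by it — it sits on the causal path from programme to outcome. Conditioning on a mediator would strip out part of the effect we want; the pooled comparison gives the total causal effect.
The causal difference is the pooled difference: 0.632 − 0.416 = +0.216.

+0.22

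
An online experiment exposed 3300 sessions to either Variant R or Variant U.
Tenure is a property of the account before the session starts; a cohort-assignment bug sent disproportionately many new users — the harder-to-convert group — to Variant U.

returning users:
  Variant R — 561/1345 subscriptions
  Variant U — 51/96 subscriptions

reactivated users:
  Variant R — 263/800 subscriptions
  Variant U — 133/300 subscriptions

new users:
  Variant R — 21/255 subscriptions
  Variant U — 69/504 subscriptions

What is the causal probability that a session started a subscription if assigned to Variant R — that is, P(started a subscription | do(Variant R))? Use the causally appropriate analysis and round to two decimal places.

0.31

Within every user tenure level Variant U has the higher rate, yet pooled Variant R does — Simpson's reversal.
Here user tenure is a common cause — it drives both which variant a case falls under and the outcome. The crude comparison mixes populations; the stratum-specific rates are the causally relevant ones.
Standardising Variant R to the population user tenure mix: 0.437·561/1345 + 0.333·263/800 + 0.230·21/255 = 0.311.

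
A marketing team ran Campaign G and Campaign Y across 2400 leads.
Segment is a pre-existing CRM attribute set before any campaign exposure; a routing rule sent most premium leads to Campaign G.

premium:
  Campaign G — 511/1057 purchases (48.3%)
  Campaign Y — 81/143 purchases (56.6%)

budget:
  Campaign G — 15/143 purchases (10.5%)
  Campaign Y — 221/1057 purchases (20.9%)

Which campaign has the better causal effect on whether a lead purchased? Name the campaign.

The customer segment-specific comparison favours Campaign Y throughout, but the pooled figures favour Campaign G. The question is whether to condition on customer segment.
Customer segment differs across campaigns for reasons unrelated to any effect of the campaign itself, and it separately predicts the outcome — a classic confounder. We must compare within customer segment levels.
Within each level — premium: 48.3% vs 56.6%; budget: 10.5% vs 20.9% — Campaign Y is higher every time.

Campaign Y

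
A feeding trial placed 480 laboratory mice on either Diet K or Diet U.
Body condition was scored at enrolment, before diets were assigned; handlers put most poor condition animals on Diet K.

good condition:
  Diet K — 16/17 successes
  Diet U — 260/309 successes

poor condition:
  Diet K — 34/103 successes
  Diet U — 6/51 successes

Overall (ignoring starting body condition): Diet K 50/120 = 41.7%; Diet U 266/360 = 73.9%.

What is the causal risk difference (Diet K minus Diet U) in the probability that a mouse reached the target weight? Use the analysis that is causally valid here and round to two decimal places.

+0.14

The starting body condition-specific comparison favours Diet K throughout, but the pooled figures favour Diet U. The question is whether to condition on starting body condition.
Here starting body condition is a common cause — it drives both which diet a case falls under and the outcome. The crude comparison mixes populations; the stratum-specific rates are the causally relevant ones.
Adjusting over the population distribution of starting body condition: 0.679·(0.941−0.841) + 0.321·(0.330−0.118) = +0.136.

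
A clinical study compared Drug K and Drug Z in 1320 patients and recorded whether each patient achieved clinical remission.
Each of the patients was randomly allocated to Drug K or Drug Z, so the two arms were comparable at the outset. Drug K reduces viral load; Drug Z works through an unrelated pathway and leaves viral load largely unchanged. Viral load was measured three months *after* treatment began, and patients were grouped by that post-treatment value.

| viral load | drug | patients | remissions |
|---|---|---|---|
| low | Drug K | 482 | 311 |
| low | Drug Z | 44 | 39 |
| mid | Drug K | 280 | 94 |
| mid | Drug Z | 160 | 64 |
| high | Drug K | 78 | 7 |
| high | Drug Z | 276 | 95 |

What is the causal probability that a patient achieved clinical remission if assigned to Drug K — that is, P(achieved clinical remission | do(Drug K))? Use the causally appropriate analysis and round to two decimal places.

The stratified and pooled comparisons disagree (Drug Z wins within each viral load; Drug K wins overall), so the answer turns on the causal role of viral load.
Viral load lies on the pathway drug → viral load → outcome, so adjusting for it blocks the indirect effect. For the total causal effect of drug, use the unadjusted pooled rates.
So P(outcome | do(Drug K)) is just the pooled rate for Drug K: 412/840 = 0.490.

0.49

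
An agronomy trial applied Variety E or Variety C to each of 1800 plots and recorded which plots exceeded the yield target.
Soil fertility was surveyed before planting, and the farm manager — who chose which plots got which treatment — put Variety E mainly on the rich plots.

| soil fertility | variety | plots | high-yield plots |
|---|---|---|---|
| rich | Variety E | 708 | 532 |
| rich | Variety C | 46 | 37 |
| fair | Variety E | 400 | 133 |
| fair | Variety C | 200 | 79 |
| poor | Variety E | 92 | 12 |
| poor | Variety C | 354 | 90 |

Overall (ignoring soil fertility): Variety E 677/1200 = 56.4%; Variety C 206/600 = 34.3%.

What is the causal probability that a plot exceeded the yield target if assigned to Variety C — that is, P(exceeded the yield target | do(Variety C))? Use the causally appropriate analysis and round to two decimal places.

The stratified and pooled comparisons disagree (Variety C wins within each soil fertility; Variety E wins overall), so the answer turns on the causal role of soil fertility.
Soil fertility satisfies the back-door criterion: it is not a descendant of the variety, and it blocks the spurious path from variety to outcome. Adjusting for it (i.e., using the within-soil fertility rates) gives the causal effect.
Standardising Variety C to the population soil fertility mix: 0.419·37/46 + 0.333·79/200 + 0.248·90/354 = 0.532.

0.53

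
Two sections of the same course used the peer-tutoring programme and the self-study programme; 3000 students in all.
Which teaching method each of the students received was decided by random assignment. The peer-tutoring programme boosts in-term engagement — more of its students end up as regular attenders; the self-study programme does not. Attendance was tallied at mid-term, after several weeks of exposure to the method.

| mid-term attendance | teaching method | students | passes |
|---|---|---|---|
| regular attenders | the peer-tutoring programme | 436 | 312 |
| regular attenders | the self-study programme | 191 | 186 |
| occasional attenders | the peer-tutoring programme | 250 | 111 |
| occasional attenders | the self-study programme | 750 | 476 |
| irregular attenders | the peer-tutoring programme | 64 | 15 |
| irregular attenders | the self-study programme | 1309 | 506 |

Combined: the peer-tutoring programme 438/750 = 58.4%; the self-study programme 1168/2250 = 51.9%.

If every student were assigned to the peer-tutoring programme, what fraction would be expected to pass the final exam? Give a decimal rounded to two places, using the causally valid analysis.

Mid-term attendance here is a post-treatment variable shaped by the teaching method; conditioning on it would introduce bias rather than remove it. The overall comparison is the causal one.
So P(outcome | do(the peer-tutoring programme)) is just the pooled rate for the peer-tutoring programme: 438/750 = 0.584.

0.58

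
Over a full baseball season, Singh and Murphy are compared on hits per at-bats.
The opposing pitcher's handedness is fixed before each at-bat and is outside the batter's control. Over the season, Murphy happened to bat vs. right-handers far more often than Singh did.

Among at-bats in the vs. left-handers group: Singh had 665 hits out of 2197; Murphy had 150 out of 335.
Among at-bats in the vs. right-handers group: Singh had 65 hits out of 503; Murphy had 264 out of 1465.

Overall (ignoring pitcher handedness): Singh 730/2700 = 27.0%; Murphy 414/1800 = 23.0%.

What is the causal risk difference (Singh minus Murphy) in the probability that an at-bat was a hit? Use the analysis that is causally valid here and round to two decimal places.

Murphy is higher inside every pitcher handedness stratum but Singh is higher in aggregate. Whether to stratify depends on how pitcher handedness relates to the player.
Since pitcher handedness is a pre-existing factor (not a product of the player) and it affects the outcome on its own, it is a confounder. The stratified rates, not the pooled rate, identify the causal effect.
Adjusting over the population distribution of pitcher handedness: 0.563·(0.303−0.448) + 0.437·(0.129−0.180) = -0.104.

-0.10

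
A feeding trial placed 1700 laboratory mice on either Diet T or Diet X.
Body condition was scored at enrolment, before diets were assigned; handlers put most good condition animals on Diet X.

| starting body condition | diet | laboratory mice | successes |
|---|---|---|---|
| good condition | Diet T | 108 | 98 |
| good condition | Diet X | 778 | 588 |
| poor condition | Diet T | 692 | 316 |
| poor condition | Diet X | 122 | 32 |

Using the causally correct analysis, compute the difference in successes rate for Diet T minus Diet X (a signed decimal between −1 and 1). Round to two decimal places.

+0.17

Diet T is higher inside every starting body condition stratum but Diet X is higher in aggregate. Whether to stratify depends on how starting body condition relates to the diet.
Since starting body condition is a pre-existing factor (not a product of the diet) and it affects the outcome on its own, it is a confounder. The stratified rates, not the pooled rate, identify the causal effect.
Adjusting over the population distribution of starting body condition: 0.521·(0.907−0.756) + 0.479·(0.457−0.262) = +0.172.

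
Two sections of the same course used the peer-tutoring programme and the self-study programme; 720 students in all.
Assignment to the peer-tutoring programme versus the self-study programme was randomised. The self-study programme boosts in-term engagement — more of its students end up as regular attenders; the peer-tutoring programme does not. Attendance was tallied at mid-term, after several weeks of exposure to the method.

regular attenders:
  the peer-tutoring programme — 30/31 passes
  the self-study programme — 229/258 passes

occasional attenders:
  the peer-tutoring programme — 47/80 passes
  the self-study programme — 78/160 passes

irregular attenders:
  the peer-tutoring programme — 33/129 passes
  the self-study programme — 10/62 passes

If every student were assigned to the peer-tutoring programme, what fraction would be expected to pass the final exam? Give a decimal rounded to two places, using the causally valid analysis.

0.46

The distribution of mid-term attendance is itself part of what the teaching method does — it is an intermediate outcome. Holding it fixed would remove that part of the effect; the total effect is the pooled difference.
So P(outcome | do(the peer-tutoring programme)) is just the pooled rate for the peer-tutoring programme: 110/240 = 0.458.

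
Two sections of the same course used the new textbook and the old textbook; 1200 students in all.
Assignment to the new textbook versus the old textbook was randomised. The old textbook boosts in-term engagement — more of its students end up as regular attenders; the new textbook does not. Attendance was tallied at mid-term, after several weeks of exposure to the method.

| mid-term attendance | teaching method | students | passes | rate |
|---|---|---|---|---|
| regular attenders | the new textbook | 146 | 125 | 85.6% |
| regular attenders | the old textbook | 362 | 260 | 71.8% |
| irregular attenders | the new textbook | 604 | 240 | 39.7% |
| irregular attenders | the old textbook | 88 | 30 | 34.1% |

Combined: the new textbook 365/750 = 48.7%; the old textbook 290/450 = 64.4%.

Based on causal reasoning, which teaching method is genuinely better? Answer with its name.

the old textbook

The stratified and pooled comparisons disagree (the new textbook wins within each mid-term attendance; the old textbook wins overall), so the answer turns on the causal role of mid-term attendance.
Because the teaching method influences mid-term attendance, mid-term attendance is a post-treatment mediator, not a confounder. Stratifying on it would bias the estimate; the causal effect is the crude pooled difference.
Pooled: the new textbook 48.7% vs the old textbook 64.4%; the old textbook is higher overall.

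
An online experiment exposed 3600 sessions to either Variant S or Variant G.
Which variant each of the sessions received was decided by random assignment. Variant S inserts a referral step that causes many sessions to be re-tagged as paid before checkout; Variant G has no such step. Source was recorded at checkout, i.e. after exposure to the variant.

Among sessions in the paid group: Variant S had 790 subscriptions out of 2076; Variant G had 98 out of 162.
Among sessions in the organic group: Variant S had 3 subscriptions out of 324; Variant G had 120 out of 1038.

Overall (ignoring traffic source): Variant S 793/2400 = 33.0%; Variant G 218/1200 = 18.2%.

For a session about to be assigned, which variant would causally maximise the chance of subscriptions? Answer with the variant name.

Because the variant influences traffic source, traffic source is a post-treatment mediator, not a confounder. Stratifying on it would bias the estimate; the causal effect is the crude pooled difference.
Pooled: Variant S 33.0% vs Variant G 18.2%; Variant S is higher overall.

Variant S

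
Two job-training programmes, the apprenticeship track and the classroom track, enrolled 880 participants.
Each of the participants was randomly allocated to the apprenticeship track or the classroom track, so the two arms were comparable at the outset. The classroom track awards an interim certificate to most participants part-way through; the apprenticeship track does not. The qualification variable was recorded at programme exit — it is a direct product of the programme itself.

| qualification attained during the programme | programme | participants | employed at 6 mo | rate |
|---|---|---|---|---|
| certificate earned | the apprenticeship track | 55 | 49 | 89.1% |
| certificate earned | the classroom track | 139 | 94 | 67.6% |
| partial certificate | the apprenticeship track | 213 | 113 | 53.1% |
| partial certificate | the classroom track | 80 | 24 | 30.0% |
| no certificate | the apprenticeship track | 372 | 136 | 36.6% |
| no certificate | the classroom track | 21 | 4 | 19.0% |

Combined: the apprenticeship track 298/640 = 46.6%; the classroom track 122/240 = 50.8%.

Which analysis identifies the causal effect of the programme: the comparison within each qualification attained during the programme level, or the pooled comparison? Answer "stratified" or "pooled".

pooled

Stratifying would compare programmes among participants the programmes themselves sorted into qualification attained during the programme groups — a form of selection on an intermediate. The unconditioned pooled rates give the total causal effect.
Pooled: the apprenticeship track 46.6% vs the classroom track 50.8%; the classroom track is higher overall.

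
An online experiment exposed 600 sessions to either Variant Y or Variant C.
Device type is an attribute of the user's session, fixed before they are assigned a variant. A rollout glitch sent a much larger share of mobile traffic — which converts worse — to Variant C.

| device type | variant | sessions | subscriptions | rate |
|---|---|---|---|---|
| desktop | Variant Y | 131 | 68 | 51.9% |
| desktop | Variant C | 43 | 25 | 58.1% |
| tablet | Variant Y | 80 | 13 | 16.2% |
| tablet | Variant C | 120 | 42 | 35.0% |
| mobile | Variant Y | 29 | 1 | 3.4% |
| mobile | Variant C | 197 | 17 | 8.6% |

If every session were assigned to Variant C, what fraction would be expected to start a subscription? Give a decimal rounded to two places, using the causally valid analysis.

0.32

The imbalance in device type arose from how sessions were allocated, not from anything the variant did; and device type independently affects the outcome. The pooled gap is confounded — condition on device type.
Standardising Variant C to the population device type mix: 0.290·25/43 + 0.333·42/120 + 0.377·17/197 = 0.318.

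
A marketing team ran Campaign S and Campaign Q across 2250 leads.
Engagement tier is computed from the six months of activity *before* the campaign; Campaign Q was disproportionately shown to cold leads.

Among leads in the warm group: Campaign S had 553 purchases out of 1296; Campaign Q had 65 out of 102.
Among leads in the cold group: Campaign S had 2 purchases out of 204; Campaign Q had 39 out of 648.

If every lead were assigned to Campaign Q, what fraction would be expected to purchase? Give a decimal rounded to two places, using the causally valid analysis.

0.42

Nothing the campaign does changes engagement tier; the imbalance is an allocation artefact. With engagement tier also predicting the outcome, the pooled figure is confounded, and the within-stratum comparison is the causal one.
Standardising Campaign Q to the population engagement tier mix: 0.621·65/102 + 0.379·39/648 = 0.419.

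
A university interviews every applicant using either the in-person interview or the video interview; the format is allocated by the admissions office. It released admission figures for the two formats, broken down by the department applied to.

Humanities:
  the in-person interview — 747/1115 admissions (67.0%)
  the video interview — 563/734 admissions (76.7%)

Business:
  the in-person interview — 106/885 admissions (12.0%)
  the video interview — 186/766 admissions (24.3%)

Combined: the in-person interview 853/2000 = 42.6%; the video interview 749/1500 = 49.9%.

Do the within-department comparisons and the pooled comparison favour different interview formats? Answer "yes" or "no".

Within each department level (Humanities 67.0% vs 76.7%; Business 12.0% vs 24.3%), the video interview has the higher rate every time. Pooled: 42.6% vs 49.9% — the video interview has the higher rate overall. They agree.

no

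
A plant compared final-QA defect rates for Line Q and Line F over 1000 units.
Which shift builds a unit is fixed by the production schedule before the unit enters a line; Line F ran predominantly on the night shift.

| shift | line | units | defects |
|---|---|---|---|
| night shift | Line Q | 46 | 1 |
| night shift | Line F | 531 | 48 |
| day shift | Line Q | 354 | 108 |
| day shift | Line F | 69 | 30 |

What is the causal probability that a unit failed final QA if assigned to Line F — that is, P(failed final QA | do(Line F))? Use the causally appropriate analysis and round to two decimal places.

0.24

Line Q is lower inside every shift stratum but Line F is lower in aggregate. Whether to stratify depends on how shift relates to the line.
The imbalance in shift arose from how units were allocated, not from anything the line did; and shift independently affects the outcome. The pooled gap is confounded — condition on shift.
Standardising Line F to the population shift mix: 0.577·48/531 + 0.423·30/69 = 0.236.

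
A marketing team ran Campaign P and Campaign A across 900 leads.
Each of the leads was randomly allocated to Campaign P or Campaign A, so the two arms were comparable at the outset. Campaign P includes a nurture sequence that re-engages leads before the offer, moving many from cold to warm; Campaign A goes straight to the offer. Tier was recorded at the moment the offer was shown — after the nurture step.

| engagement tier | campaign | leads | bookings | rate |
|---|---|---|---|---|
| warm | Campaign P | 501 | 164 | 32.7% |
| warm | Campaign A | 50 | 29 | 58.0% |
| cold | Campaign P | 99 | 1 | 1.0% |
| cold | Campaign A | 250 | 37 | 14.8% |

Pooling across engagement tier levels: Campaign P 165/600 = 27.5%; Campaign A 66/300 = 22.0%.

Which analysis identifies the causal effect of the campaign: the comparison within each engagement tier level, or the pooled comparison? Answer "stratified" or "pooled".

Engagement tier here is a post-treatment variable shaped by the campaign; conditioning on it would introduce bias rather than remove it. The overall comparison is the causal one.
Pooled: Campaign P 27.5% vs Campaign A 22.0%; Campaign P is higher overall.

pooled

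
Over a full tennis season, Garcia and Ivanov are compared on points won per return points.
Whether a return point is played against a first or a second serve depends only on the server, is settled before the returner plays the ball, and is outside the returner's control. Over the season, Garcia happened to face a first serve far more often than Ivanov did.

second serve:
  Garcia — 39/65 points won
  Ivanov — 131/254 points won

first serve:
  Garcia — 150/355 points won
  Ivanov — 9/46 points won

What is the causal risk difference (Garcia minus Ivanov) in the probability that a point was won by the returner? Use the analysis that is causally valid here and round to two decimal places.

+0.16

Since serve type is a pre-existing factor (not a product of the player) and it affects the outcome on its own, it is a confounder. The stratified rates, not the pooled rate, identify the causal effect.
Adjusting over the population distribution of serve type: 0.443·(0.600−0.516) + 0.557·(0.423−0.196) = +0.164.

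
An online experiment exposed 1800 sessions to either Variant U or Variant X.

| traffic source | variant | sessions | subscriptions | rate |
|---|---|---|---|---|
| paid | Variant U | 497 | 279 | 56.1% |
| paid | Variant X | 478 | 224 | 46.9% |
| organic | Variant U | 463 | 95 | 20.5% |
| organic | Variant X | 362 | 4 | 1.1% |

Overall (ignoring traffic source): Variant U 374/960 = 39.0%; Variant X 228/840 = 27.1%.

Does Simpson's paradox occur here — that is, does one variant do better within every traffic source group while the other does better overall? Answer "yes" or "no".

no

Within each traffic source level (paid 56.1% vs 46.9%; organic 20.5% vs 1.1%), Variant U has the higher rate every time. Pooled: 39.0% vs 27.1% — Variant U has the higher rate overall. They agree.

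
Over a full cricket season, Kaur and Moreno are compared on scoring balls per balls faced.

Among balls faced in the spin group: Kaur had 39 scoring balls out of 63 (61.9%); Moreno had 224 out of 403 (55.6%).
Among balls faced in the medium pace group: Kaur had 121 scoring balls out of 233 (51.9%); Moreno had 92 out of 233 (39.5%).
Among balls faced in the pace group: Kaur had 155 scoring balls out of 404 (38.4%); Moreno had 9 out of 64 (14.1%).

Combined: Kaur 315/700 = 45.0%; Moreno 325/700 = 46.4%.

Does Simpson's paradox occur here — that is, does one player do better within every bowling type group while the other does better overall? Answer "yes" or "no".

yes

Within each bowling type level (spin 61.9% vs 55.6%; medium pace 51.9% vs 39.5%; pace 38.4% vs 14.1%), Kaur has the higher rate every time. Pooled: 45.0% vs 46.4% — Moreno has the higher rate overall. The two comparisons disagree.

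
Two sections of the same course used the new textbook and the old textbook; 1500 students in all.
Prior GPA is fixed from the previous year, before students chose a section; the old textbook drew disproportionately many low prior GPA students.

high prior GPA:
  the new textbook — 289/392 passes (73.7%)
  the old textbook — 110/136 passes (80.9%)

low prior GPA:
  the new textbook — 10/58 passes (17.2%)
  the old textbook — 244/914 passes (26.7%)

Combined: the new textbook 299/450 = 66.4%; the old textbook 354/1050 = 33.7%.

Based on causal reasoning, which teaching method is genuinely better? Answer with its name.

the old textbook

Within every prior GPA band level the old textbook has the higher rate, yet pooled the new textbook does — Simpson's reversal.
Here prior GPA band is a common cause — it drives both which teaching method a case falls under and the outcome. The crude comparison mixes populations; the stratum-specific rates are the causally relevant ones.
Within each level — high prior GPA: 73.7% vs 80.9%; low prior GPA: 17.2% vs 26.7% — the old textbook is higher every time.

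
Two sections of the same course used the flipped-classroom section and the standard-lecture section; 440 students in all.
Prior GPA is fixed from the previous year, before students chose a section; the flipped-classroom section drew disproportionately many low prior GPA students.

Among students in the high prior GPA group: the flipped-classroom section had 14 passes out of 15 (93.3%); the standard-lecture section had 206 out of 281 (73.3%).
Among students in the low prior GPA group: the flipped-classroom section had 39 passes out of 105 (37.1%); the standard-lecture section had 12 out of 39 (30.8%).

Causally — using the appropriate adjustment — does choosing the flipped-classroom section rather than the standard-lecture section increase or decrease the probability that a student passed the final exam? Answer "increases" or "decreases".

increases

The stratified and pooled comparisons disagree (the flipped-classroom section wins within each prior GPA band; the standard-lecture section wins overall), so the answer turns on the causal role of prior GPA band.
Prior GPA band differs across teaching methods for reasons unrelated to any effect of the teaching method itself, and it separately predicts the outcome — a classic confounder. We must compare within prior GPA band levels.
Within each level — high prior GPA: 93.3% vs 73.3%; low prior GPA: 37.1% vs 30.8% — the flipped-classroom section is higher every time.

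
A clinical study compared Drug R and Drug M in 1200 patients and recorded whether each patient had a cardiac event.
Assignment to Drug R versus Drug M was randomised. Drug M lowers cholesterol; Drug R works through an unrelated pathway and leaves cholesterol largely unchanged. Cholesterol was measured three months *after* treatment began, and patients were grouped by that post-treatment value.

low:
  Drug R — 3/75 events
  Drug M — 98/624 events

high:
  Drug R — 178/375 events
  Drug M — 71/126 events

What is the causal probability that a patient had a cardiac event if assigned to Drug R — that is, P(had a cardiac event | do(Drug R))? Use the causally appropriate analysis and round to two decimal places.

0.40

Cholesterol here is a post-treatment variable shaped by the drug; conditioning on it would introduce bias rather than remove it. The overall comparison is the causal one.
So P(outcome | do(Drug R)) is just the pooled rate for Drug R: 181/450 = 0.402.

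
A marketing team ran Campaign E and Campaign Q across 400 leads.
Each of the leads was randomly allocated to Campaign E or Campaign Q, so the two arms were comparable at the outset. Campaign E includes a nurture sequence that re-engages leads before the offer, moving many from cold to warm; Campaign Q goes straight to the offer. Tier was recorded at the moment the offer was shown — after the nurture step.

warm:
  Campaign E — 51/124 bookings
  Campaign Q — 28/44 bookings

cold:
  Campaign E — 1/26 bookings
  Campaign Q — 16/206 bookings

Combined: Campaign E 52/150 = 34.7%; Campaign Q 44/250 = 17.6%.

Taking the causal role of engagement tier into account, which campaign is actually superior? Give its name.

Campaign E

Campaign Q is higher inside every engagement tier stratum but Campaign E is higher in aggregate. Whether to stratify depends on how engagement tier relates to the campaign.
Engagement tier lies on the pathway campaign → engagement tier → outcome, so adjusting for it blocks the indirect effect. For the total causal effect of campaign, use the unadjusted pooled rates.
Pooled: Campaign E 34.7% vs Campaign Q 17.6%; Campaign E is higher overall.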